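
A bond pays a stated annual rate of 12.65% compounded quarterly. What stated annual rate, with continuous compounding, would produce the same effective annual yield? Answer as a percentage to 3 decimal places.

12.454%

EAR = (1 + 0.1265/4)^4 − 1 = 0.132628.
Equivalent continuous rate: r = ln(1 + 0.132628) = 0.124541 = 12.454%.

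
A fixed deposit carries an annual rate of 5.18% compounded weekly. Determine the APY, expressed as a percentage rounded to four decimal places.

5.3138%

EAR = (1 + 0.0518/52)^52 − 1.
= (1 + 0.000996)^52 − 1 = 1.053138 − 1 = 5.3138%.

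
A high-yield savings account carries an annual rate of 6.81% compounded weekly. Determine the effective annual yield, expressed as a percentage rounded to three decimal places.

EAR = (1 + 0.0681/52)^52 − 1.
= (1 + 0.001310)^52 − 1 = 1.070425 − 1 = 7.042%.

7.042%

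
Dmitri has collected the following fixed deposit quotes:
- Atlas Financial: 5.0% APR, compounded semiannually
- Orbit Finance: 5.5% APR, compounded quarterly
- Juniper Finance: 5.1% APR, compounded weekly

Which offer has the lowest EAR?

Atlas Financial

Atlas Financial: (1 + 0.050/2)^2 − 1 = 5.062%
Orbit Finance: (1 + 0.055/4)^4 − 1 = 5.614%
Juniper Finance: (1 + 0.051/52)^52 − 1 = 5.230%
The lowest effective annual rate is Atlas Financial at 5.062%.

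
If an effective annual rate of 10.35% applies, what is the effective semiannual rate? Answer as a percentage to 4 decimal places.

5.0476%

The per-half-year rate i satisfies (1 + i)^2 = 1 + 0.1035.
i = 1.1035^(1/2) − 1 = 0.0504761 = 5.0476%.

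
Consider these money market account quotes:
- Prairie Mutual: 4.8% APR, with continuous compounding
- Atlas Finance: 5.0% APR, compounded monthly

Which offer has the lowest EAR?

Prairie Mutual: e^0.048 − 1 = 4.917%
Atlas Finance: (1 + 0.050/12)^12 − 1 = 5.116%
The lowest effective annual rate is Prairie Mutual at 4.917%.

Prairie Mutual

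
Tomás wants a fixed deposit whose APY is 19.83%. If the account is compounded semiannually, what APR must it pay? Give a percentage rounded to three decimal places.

(1 + r/2)^2 − 1 = 0.1983, so 1 + r/2 = 1.1983^(1/2).
r/2 = 0.094669, so r = 0.189338 = 18.934%.

18.934%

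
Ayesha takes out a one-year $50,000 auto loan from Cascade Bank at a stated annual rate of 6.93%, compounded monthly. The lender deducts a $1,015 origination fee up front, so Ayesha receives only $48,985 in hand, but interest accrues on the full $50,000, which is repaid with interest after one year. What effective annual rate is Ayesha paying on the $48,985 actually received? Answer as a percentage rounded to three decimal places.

Amount owed after one year: 50,000 × (1 + 0.0693/12)^12 = 50,000 × 1.071544 = $53,577.20.
Effective rate on net proceeds: 53,577.20 / 48,985 − 1 = 0.093747 = 9.375%.

9.375%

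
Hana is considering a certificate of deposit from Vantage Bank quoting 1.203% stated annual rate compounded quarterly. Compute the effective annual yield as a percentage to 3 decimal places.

EAR = (1 + 0.01203/4)^4 − 1.
= 1.012084 − 1 = 1.208%.

1.208%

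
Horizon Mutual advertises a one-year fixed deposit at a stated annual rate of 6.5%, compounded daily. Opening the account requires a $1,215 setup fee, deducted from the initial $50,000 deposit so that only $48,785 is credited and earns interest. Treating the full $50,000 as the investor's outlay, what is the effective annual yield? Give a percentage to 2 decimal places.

4.12%

Value after one year: 48,785 × (1 + 0.065/365)^365 = 48,785 × 1.067153 = $52,061.05.
Effective yield on the $50,000 outlay: 52,061.05 / 50,000 − 1 = 0.041221 = 4.12%.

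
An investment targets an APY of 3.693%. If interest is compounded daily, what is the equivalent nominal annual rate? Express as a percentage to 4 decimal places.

(1 + r/365)^365 − 1 = 0.03693, so 1 + r/365 = 1.03693^(1/365).
r/365 = 0.000099, so r = 0.036266 = 3.6266%.

3.6266%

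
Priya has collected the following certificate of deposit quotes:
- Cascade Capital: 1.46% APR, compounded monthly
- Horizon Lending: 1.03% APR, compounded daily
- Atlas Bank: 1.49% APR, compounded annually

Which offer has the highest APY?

Cascade Capital: (1 + 0.0146/12)^12 − 1 = 1.470%
Horizon Lending: (1 + 0.0103/365)^365 − 1 = 1.035%
Atlas Bank: compounded annually, EAR = 1.490%
The highest effective annual rate is Atlas Bank at 1.490%.

Atlas Bank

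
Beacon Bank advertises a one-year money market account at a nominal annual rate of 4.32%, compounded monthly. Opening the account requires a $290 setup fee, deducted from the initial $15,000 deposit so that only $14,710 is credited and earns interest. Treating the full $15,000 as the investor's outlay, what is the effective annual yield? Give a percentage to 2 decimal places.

2.39%

Value after one year: 14,710 × (1 + 0.0432/12)^12 = 14,710 × 1.044066 = $15,358.21.
Effective yield on the $15,000 outlay: 15,358.21 / 15,000 − 1 = 0.023880 = 2.39%.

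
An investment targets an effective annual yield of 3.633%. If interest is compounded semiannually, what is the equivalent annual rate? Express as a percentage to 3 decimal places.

(1 + r/2)^2 − 1 = 0.03633, so 1 + r/2 = 1.03633^(1/2).
r/2 = 0.018003, so r = 0.036006 = 3.601%.

3.601%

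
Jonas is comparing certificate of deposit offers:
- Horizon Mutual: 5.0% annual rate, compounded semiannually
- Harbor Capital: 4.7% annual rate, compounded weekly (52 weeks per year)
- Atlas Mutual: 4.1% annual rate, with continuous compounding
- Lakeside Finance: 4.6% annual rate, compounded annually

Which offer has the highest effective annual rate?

Horizon Mutual: (1 + 0.050/2)^2 − 1 = 5.062%
Harbor Capital: (1 + 0.047/52)^52 − 1 = 4.810%
Atlas Mutual: e^0.041 − 1 = 4.185%
Lakeside Finance: compounded annually, EAR = 4.600%
The highest effective annual rate is Horizon Mutual at 5.062%.

Horizon Mutual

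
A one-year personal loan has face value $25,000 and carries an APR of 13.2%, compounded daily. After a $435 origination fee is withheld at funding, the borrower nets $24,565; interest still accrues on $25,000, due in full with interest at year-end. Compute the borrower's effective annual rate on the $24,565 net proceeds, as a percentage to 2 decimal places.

Amount owed after one year: 25,000 × (1 + 0.132/365)^365 = 25,000 × 1.141081 = $28,527.03.
Effective rate on net proceeds: 28,527.03 / 24,565 − 1 = 0.161287 = 16.13%.

16.13%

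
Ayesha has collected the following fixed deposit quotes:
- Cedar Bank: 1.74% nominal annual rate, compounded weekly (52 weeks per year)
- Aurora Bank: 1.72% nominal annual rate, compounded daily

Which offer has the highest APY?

Cedar Bank

Cedar Bank: (1 + 0.0174/52)^52 − 1 = 1.755%
Aurora Bank: (1 + 0.0172/365)^365 − 1 = 1.735%
The highest effective annual rate is Cedar Bank at 1.755%.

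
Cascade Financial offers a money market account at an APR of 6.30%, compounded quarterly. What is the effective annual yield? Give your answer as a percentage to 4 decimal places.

EAR = (1 + 0.0630/4)^4 − 1.
= (1 + 0.015750)^4 − 1 = 1.064504 − 1 = 6.4504%.

6.4504%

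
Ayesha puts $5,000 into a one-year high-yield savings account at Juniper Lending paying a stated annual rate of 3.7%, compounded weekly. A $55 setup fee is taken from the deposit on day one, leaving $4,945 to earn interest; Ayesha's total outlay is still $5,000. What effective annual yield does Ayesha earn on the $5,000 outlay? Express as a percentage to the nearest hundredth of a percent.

2.63%

Value after one year: 4,945 × (1 + 0.037/52)^52 = 4,945 × 1.037679 = $5,131.32.
Effective yield on the $5,000 outlay: 5,131.32 / 5,000 − 1 = 0.026265 = 2.63%.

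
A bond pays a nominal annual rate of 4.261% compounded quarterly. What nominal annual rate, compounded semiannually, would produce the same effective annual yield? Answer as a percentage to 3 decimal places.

EAR = (1 + 0.04261/4)^4 − 1 = 0.043296.
Solve (1 + r/2)^2 = 1.043296: r/2 = 1.043296^(1/2) − 1 = 0.021418, so r = 0.042837 = 4.284%.

4.284%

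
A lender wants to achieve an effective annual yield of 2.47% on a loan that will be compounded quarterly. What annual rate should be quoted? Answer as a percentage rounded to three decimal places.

2.447%

(1 + r/4)^4 − 1 = 0.0247, so 1 + r/4 = 1.0247^(1/4).
r/4 = 0.006119, so r = 0.024474 = 2.447%.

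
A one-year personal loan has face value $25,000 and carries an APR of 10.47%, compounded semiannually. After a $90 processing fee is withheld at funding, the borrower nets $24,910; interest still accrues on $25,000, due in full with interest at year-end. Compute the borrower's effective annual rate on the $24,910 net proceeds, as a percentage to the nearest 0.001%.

Amount owed after one year: 25,000 × (1 + 0.1047/2)^2 = 25,000 × 1.107441 = $27,686.01.
Effective rate on net proceeds: 27,686.01 / 24,910 − 1 = 0.111442 = 11.144%.

11.144%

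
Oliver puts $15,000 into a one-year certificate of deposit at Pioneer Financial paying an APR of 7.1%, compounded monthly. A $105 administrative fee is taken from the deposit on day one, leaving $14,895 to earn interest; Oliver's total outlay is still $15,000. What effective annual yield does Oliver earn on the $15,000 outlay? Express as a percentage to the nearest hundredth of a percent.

Value after one year: 14,895 × (1 + 0.071/12)^12 = 14,895 × 1.073357 = $15,987.65.
Effective yield on the $15,000 outlay: 15,987.65 / 15,000 − 1 = 0.065843 = 6.58%.

6.58%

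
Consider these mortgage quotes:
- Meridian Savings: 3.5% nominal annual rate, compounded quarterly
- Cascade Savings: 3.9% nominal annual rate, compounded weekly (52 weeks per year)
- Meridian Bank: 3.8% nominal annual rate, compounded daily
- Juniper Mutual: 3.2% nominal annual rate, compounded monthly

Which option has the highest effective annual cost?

Cascade Savings

Meridian Savings: (1 + 0.035/4)^4 − 1 = 3.546%
Cascade Savings: (1 + 0.039/52)^52 − 1 = 3.976%
Meridian Bank: (1 + 0.038/365)^365 − 1 = 3.873%
Juniper Mutual: (1 + 0.032/12)^12 − 1 = 3.247%
The highest effective annual rate is Cascade Savings at 3.976%.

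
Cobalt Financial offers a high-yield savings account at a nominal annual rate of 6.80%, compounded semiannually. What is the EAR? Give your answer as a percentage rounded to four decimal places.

EAR = (1 + 0.0680/2)^2 − 1.
= 1.069156 − 1 = 6.9156%.

6.9156%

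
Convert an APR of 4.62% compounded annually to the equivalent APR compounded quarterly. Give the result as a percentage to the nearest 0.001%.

4.542%

Compounded annually, EAR = nominal = 0.046200.
Solve (1 + r/4)^4 = 1.046200: r/4 = 1.046200^(1/4) − 1 = 0.011355, so r = 0.045420 = 4.542%.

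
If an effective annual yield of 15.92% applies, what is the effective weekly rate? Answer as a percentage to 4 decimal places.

The per-week rate i satisfies (1 + i)^52 = 1 + 0.1592.
i = 1.1592^(1/52) − 1 = 0.0028450 = 0.2845%.

0.2845%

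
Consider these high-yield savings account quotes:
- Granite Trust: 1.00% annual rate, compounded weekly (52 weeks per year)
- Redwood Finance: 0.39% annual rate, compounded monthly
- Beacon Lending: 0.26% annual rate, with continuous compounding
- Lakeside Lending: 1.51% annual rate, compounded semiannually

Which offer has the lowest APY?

Beacon Lending

Granite Trust: (1 + 0.0100/52)^52 − 1 = 1.005%
Redwood Finance: (1 + 0.0039/12)^12 − 1 = 0.391%
Beacon Lending: e^0.0026 − 1 = 0.260%
Lakeside Lending: (1 + 0.0151/2)^2 − 1 = 1.516%
The lowest effective annual rate is Beacon Lending at 0.260%.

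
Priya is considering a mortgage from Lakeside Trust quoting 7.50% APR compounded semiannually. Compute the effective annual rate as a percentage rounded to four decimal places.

7.6406%

EAR = (1 + 0.0750/2)^2 − 1.
= 1.076406 − 1 = 7.6406%.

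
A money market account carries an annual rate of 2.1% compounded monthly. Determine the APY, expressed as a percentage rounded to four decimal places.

EAR = (1 + 0.021/12)^12 − 1.
= 1.021203 − 1 = 2.1203%.

2.1203%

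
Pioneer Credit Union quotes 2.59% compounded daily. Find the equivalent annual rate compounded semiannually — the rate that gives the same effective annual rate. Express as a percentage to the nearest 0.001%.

EAR = (1 + 0.0259/365)^365 − 1 = 0.026237.
Solve (1 + r/2)^2 = 1.026237: r/2 = 1.026237^(1/2) − 1 = 0.013034, so r = 0.026067 = 2.607%.

2.607%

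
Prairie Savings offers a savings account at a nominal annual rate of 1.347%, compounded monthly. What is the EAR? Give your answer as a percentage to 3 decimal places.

1.355%

EAR = (1 + 0.01347/12)^12 − 1.
= 1.013553 − 1 = 1.355%.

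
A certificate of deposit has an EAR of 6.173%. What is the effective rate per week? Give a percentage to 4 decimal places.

The per-week rate i satisfies (1 + i)^52 = 1 + 0.06173.
i = 1.06173^(1/52) − 1 = 0.0011526 = 0.1153%.

0.1153%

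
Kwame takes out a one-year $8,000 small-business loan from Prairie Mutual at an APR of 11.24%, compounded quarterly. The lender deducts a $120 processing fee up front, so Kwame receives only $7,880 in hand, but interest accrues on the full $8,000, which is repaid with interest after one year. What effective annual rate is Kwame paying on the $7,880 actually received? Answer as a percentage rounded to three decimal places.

13.424%

Amount owed after one year: 8,000 × (1 + 0.1124/4)^4 = 8,000 × 1.117227 = $8,937.82.
Effective rate on net proceeds: 8,937.82 / 7,880 − 1 = 0.134241 = 13.424%.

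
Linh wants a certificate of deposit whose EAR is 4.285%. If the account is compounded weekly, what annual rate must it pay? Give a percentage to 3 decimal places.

4.197%

(1 + r/52)^52 − 1 = 0.04285, so 1 + r/52 = 1.04285^(1/52).
r/52 = 0.000807, so r = 0.041974 = 4.197%.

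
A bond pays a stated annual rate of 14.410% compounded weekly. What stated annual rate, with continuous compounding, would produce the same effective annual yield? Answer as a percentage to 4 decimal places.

EAR = (1 + 0.14410/52)^52 − 1 = 0.154769.
Equivalent continuous rate: r = ln(1 + 0.154769) = 0.143901 = 14.3901%.

14.3901%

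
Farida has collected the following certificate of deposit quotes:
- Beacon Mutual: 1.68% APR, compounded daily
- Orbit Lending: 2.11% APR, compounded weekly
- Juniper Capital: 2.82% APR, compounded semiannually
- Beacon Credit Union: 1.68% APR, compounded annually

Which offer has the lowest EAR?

Beacon Mutual: (1 + 0.0168/365)^365 − 1 = 1.694%
Orbit Lending: (1 + 0.0211/52)^52 − 1 = 2.132%
Juniper Capital: (1 + 0.0282/2)^2 − 1 = 2.840%
Beacon Credit Union: compounded annually, EAR = 1.680%
The lowest effective annual rate is Beacon Credit Union at 1.680%.

Beacon Credit Union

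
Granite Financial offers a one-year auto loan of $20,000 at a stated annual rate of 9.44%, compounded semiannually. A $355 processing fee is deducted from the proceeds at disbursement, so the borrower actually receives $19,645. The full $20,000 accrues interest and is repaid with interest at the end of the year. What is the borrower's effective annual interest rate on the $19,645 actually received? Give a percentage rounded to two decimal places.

Amount owed after one year: 20,000 × (1 + 0.0944/2)^2 = 20,000 × 1.096628 = $21,932.56.
Effective rate on net proceeds: 21,932.56 / 19,645 − 1 = 0.116445 = 11.64%.

11.64%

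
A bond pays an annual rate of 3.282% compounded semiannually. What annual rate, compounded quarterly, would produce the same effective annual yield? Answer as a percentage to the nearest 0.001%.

EAR = (1 + 0.03282/2)^2 − 1 = 0.033089.
Solve (1 + r/4)^4 = 1.033089: r/4 = 1.033089^(1/4) − 1 = 0.008172, so r = 0.032686 = 3.269%.

3.269%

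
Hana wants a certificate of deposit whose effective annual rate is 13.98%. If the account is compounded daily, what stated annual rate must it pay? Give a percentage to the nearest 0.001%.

(1 + r/365)^365 − 1 = 0.1398, so 1 + r/365 = 1.1398^(1/365).
r/365 = 0.000359, so r = 0.130876 = 13.088%.

13.088%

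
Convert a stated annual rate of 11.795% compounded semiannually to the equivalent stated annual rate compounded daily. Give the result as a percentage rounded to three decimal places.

EAR = (1 + 0.11795/2)^2 − 1 = 0.121428.
Solve (1 + r/365)^365 = 1.121428: r/365 = 1.121428^(1/365) − 1 = 0.000314, so r = 0.114621 = 11.462%.

11.462%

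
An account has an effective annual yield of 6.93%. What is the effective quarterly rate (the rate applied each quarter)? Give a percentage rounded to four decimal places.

1.6892%

The per-quarter rate i satisfies (1 + i)^4 = 1 + 0.0693.
i = 1.0693^(1/4) − 1 = 0.0168921 = 1.6892%.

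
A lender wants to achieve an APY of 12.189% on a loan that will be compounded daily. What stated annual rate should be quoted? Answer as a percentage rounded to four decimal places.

(1 + r/365)^365 − 1 = 0.12189, so 1 + r/365 = 1.12189^(1/365).
r/365 = 0.000315, so r = 0.115033 = 11.5033%.

11.5033%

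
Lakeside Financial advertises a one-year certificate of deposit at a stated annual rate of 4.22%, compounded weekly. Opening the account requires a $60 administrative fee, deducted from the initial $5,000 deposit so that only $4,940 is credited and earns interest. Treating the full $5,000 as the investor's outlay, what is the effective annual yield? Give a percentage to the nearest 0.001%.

3.057%

Value after one year: 4,940 × (1 + 0.0422/52)^52 = 4,940 × 1.043085 = $5,152.84.
Effective yield on the $5,000 outlay: 5,152.84 / 5,000 − 1 = 0.030568 = 3.057%.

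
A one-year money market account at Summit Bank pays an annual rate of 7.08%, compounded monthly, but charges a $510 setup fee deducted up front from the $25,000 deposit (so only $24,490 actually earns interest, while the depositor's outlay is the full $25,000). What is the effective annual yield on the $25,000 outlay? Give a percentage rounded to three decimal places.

Value after one year: 24,490 × (1 + 0.0708/12)^12 = 24,490 × 1.073143 = $26,281.28.
Effective yield on the $25,000 outlay: 26,281.28 / 25,000 − 1 = 0.051251 = 5.125%.

5.125%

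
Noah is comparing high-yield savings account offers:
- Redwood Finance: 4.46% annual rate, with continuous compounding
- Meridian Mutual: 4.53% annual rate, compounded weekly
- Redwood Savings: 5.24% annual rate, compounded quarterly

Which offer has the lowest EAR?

Redwood Finance

Redwood Finance: e^0.0446 − 1 = 4.561%
Meridian Mutual: (1 + 0.0453/52)^52 − 1 = 4.632%
Redwood Savings: (1 + 0.0524/4)^4 − 1 = 5.344%
The lowest effective annual rate is Redwood Finance at 4.561%.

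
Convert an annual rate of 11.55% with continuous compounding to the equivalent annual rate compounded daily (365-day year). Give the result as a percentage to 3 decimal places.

EAR under continuous compounding: e^0.1155 − 1 = 0.122435.
Solve (1 + r/365)^365 = 1.122435: r/365 = 1.122435^(1/365) − 1 = 0.000316, so r = 0.115518 = 11.552%.

11.552%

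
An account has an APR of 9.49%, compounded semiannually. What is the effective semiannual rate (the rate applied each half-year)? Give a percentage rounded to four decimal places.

With a nominal annual rate compounded semiannually, the periodic rate is the nominal rate divided by 2.
i = 0.0949 / 2 = 0.0474500 = 4.7450%.

4.7450%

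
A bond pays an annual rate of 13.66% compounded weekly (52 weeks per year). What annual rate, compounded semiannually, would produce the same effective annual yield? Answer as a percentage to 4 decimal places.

EAR = (1 + 0.1366/52)^52 − 1 = 0.146164.
Solve (1 + r/2)^2 = 1.146164: r/2 = 1.146164^(1/2) − 1 = 0.070591, so r = 0.141181 = 14.1181%.

14.1181%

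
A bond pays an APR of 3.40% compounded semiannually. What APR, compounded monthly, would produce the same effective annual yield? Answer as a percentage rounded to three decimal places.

EAR = (1 + 0.0340/2)^2 − 1 = 0.034289.
Solve (1 + r/12)^12 = 1.034289: r/12 = 1.034289^(1/12) − 1 = 0.002813, so r = 0.033762 = 3.376%.

3.376%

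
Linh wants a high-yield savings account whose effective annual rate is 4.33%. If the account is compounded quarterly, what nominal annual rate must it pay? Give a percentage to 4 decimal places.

4.2614%

(1 + r/4)^4 − 1 = 0.0433, so 1 + r/4 = 1.0433^(1/4).
r/4 = 0.010654, so r = 0.042614 = 4.2614%.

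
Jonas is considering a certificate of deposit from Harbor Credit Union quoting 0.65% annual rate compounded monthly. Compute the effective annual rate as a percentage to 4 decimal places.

0.6519%

EAR = (1 + 0.0065/12)^12 − 1.
= (1 + 0.000542)^12 − 1 = 1.006519 − 1 = 0.6519%.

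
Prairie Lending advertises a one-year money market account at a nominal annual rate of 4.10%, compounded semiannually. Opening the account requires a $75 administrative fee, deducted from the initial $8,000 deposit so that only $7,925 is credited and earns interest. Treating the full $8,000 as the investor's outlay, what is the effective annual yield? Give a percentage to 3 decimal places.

Value after one year: 7,925 × (1 + 0.0410/2)^2 = 7,925 × 1.041420 = $8,253.26.
Effective yield on the $8,000 outlay: 8,253.26 / 8,000 − 1 = 0.031657 = 3.166%.

3.166%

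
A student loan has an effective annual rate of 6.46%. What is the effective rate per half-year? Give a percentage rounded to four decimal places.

The per-half-year rate i satisfies (1 + i)^2 = 1 + 0.0646.
i = 1.0646^(1/2) − 1 = 0.0317946 = 3.1795%.

3.1795%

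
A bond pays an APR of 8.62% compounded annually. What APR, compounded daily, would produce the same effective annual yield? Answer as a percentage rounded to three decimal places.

Compounded annually, EAR = nominal = 0.086200.
Solve (1 + r/365)^365 = 1.086200: r/365 = 1.086200^(1/365) − 1 = 0.000227, so r = 0.082695 = 8.269%.

8.269%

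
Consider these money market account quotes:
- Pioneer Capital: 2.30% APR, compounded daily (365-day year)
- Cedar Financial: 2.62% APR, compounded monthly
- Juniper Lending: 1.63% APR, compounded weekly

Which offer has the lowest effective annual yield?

Pioneer Capital: (1 + 0.0230/365)^365 − 1 = 2.327%
Cedar Financial: (1 + 0.0262/12)^12 − 1 = 2.652%
Juniper Lending: (1 + 0.0163/52)^52 − 1 = 1.643%
The lowest effective annual rate is Juniper Lending at 1.643%.

Juniper Lending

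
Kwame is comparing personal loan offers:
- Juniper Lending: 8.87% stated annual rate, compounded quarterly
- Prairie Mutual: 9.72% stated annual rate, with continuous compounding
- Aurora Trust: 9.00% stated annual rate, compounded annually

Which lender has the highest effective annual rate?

Juniper Lending: (1 + 0.0887/4)^4 − 1 = 9.169%
Prairie Mutual: e^0.0972 − 1 = 10.208%
Aurora Trust: compounded annually, EAR = 9.000%
The highest effective annual rate is Prairie Mutual at 10.208%.

Prairie Mutual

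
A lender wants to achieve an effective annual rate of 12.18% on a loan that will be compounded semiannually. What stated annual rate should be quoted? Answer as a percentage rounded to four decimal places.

(1 + r/2)^2 − 1 = 0.1218, so 1 + r/2 = 1.1218^(1/2).
r/2 = 0.059151, so r = 0.118301 = 11.8301%.

11.8301%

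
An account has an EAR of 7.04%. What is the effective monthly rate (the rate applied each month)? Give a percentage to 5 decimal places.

0.56855%

The per-month rate i satisfies (1 + i)^12 = 1 + 0.0704.
i = 1.0704^(1/12) − 1 = 0.0056855 = 0.56855%.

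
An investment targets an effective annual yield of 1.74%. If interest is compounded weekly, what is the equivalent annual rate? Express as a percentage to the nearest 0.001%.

(1 + r/52)^52 − 1 = 0.0174, so 1 + r/52 = 1.0174^(1/52).
r/52 = 0.000332, so r = 0.017253 = 1.725%.

1.725%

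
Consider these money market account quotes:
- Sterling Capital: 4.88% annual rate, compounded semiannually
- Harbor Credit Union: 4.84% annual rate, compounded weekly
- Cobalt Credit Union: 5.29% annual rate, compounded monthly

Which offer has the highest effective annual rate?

Cobalt Credit Union

Sterling Capital: (1 + 0.0488/2)^2 − 1 = 4.940%
Harbor Credit Union: (1 + 0.0484/52)^52 − 1 = 4.957%
Cobalt Credit Union: (1 + 0.0529/12)^12 − 1 = 5.420%
The highest effective annual rate is Cobalt Credit Union at 5.420%.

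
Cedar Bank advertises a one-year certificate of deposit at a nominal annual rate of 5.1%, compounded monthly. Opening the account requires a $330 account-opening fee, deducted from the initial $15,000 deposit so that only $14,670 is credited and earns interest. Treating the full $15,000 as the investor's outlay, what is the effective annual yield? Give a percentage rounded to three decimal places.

Value after one year: 14,670 × (1 + 0.051/12)^12 = 14,670 × 1.052209 = $15,435.91.
Effective yield on the $15,000 outlay: 15,435.91 / 15,000 − 1 = 0.029061 = 2.906%.

2.906%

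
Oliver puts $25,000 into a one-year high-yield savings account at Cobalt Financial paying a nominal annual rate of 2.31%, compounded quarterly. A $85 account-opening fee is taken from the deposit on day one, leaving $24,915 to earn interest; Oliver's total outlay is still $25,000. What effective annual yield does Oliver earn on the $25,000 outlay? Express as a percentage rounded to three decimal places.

Value after one year: 24,915 × (1 + 0.0231/4)^4 = 24,915 × 1.023301 = $25,495.54.
Effective yield on the $25,000 outlay: 25,495.54 / 25,000 − 1 = 0.019822 = 1.982%.

1.982%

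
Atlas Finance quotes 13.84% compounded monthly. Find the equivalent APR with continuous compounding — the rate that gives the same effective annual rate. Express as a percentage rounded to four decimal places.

13.7608%

EAR = (1 + 0.1384/12)^12 − 1 = 0.147526.
Equivalent continuous rate: r = ln(1 + 0.147526) = 0.137608 = 13.7608%.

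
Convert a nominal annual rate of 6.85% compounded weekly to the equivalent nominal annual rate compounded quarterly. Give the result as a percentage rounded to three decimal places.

EAR = (1 + 0.0685/52)^52 − 1 = 0.070852.
Solve (1 + r/4)^4 = 1.070852: r/4 = 1.070852^(1/4) − 1 = 0.017261, so r = 0.069044 = 6.904%.

6.904%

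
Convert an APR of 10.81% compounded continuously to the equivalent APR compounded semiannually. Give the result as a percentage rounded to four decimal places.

EAR under continuous compounding: e^0.1081 − 1 = 0.114159.
Solve (1 + r/2)^2 = 1.114159: r/2 = 1.114159^(1/2) − 1 = 0.055537, so r = 0.111075 = 11.1075%.

11.1075%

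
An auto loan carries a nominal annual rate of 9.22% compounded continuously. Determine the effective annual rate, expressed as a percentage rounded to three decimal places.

With continuous compounding, EAR = e^0.0922 − 1.
e^0.0922 = 1.096584, so EAR = 0.096584 = 9.658%.

9.658%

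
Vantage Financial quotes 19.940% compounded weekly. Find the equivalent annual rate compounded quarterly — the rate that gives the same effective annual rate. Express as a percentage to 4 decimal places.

EAR = (1 + 0.19940/52)^52 − 1 = 0.220205.
Solve (1 + r/4)^4 = 1.220205: r/4 = 1.220205^(1/4) − 1 = 0.051013, so r = 0.204053 = 20.4053%.

20.4053%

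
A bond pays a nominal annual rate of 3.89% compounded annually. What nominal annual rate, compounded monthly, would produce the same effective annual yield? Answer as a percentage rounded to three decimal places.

3.822%

Compounded annually, EAR = nominal = 0.038900.
Solve (1 + r/12)^12 = 1.038900: r/12 = 1.038900^(1/12) − 1 = 0.003185, so r = 0.038223 = 3.822%.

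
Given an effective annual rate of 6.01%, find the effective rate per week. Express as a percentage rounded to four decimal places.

The per-week rate i satisfies (1 + i)^52 = 1 + 0.0601.
i = 1.0601^(1/52) − 1 = 0.0011230 = 0.1123%.

0.1123%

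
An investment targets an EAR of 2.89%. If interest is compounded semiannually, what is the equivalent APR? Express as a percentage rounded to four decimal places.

(1 + r/2)^2 − 1 = 0.0289, so 1 + r/2 = 1.0289^(1/2).
r/2 = 0.014347, so r = 0.028694 = 2.8694%.

2.8694%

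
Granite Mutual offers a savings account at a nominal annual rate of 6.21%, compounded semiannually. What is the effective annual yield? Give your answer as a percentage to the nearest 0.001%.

6.306%

EAR = (1 + 0.0621/2)^2 − 1.
= (1 + 0.031050)^2 − 1 = 1.063064 − 1 = 6.306%.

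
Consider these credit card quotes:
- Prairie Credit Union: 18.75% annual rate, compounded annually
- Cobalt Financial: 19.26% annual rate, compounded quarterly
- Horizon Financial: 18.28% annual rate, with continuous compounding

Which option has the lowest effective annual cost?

Prairie Credit Union

Prairie Credit Union: compounded annually, EAR = 18.750%
Cobalt Financial: (1 + 0.1926/4)^4 − 1 = 20.696%
Horizon Financial: e^0.1828 − 1 = 20.057%
The lowest effective annual rate is Prairie Credit Union at 18.750%.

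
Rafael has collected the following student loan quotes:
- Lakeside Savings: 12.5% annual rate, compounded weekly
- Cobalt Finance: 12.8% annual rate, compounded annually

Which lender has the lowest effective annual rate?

Cobalt Finance

Lakeside Savings: (1 + 0.125/52)^52 − 1 = 13.298%
Cobalt Finance: compounded annually, EAR = 12.800%
The lowest effective annual rate is Cobalt Finance at 12.800%.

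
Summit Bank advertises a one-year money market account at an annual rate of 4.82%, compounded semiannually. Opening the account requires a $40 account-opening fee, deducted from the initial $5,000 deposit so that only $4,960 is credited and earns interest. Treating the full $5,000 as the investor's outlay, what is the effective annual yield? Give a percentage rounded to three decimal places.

4.039%

Value after one year: 4,960 × (1 + 0.0482/2)^2 = 4,960 × 1.048781 = $5,201.95.
Effective yield on the $5,000 outlay: 5,201.95 / 5,000 − 1 = 0.040391 = 4.039%.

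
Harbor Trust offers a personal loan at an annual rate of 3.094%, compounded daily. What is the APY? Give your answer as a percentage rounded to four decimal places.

EAR = (1 + 0.03094/365)^365 − 1.
= (1 + 0.000085)^365 − 1 = 1.031422 − 1 = 3.1422%.

3.1422%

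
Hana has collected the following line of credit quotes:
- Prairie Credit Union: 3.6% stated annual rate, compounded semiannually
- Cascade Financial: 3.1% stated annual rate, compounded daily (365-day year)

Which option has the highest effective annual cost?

Prairie Credit Union

Prairie Credit Union: (1 + 0.036/2)^2 − 1 = 3.632%
Cascade Financial: (1 + 0.031/365)^365 − 1 = 3.148%
The highest effective annual rate is Prairie Credit Union at 3.632%.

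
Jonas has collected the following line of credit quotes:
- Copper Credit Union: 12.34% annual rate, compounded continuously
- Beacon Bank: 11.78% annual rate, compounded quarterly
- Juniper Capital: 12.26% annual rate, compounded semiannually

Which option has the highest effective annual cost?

Copper Credit Union

Copper Credit Union: e^0.1234 − 1 = 13.134%
Beacon Bank: (1 + 0.1178/4)^4 − 1 = 12.311%
Juniper Capital: (1 + 0.1226/2)^2 − 1 = 12.636%
The highest effective annual rate is Copper Credit Union at 13.134%.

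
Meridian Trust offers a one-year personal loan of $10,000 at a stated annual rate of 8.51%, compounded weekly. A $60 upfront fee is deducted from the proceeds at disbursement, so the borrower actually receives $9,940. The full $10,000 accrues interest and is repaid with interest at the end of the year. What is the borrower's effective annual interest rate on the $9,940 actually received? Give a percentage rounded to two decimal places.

9.53%

Amount owed after one year: 10,000 × (1 + 0.0851/52)^52 = 10,000 × 1.088750 = $10,887.50.
Effective rate on net proceeds: 10,887.50 / 9,940 − 1 = 0.095322 = 9.53%.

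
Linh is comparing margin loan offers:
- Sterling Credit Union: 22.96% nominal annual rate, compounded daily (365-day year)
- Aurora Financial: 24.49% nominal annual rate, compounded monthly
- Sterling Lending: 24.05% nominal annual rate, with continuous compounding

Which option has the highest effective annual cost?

Aurora Financial

Sterling Credit Union: (1 + 0.2296/365)^365 − 1 = 25.801%
Aurora Financial: (1 + 0.2449/12)^12 − 1 = 27.435%
Sterling Lending: e^0.2405 − 1 = 27.188%
The highest effective annual rate is Aurora Financial at 27.435%.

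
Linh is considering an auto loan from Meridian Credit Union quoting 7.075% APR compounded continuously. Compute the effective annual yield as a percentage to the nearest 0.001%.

7.331%

With continuous compounding, EAR = e^0.07075 − 1.
e^0.07075 = 1.073313, so EAR = 0.073313 = 7.331%.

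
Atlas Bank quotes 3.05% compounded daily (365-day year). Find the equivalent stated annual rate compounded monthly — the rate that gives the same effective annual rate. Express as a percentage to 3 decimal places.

3.054%

EAR = (1 + 0.0305/365)^365 − 1 = 0.030969.
Solve (1 + r/12)^12 = 1.030969: r/12 = 1.030969^(1/12) − 1 = 0.002545, so r = 0.030538 = 3.054%.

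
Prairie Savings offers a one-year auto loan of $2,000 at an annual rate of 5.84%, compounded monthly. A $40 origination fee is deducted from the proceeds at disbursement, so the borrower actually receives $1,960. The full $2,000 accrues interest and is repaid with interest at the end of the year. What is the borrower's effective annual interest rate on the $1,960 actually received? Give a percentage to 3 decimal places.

8.162%

Amount owed after one year: 2,000 × (1 + 0.0584/12)^12 = 2,000 × 1.059989 = $2,119.98.
Effective rate on net proceeds: 2,119.98 / 1,960 − 1 = 0.081621 = 8.162%.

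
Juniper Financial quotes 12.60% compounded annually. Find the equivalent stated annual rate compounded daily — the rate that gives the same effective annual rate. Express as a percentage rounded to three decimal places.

Compounded annually, EAR = nominal = 0.126000.
Solve (1 + r/365)^365 = 1.126000: r/365 = 1.126000^(1/365) − 1 = 0.000325, so r = 0.118691 = 11.869%.

11.869%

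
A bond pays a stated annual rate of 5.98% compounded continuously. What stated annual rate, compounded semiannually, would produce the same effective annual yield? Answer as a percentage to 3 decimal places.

6.070%

EAR under continuous compounding: e^0.0598 − 1 = 0.061624.
Solve (1 + r/2)^2 = 1.061624: r/2 = 1.061624^(1/2) − 1 = 0.030351, so r = 0.060703 = 6.070%.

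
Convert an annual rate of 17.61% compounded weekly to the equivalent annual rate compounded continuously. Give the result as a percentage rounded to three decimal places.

17.580%

EAR = (1 + 0.1761/52)^52 − 1 = 0.192203.
Equivalent continuous rate: r = ln(1 + 0.192203) = 0.175802 = 17.580%.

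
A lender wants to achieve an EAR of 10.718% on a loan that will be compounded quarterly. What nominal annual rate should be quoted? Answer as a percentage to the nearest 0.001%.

(1 + r/4)^4 − 1 = 0.10718, so 1 + r/4 = 1.10718^(1/4).
r/4 = 0.025781, so r = 0.103123 = 10.312%.

10.312%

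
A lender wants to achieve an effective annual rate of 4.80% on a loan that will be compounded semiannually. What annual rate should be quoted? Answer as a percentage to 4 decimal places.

(1 + r/2)^2 − 1 = 0.0480, so 1 + r/2 = 1.0480^(1/2).
r/2 = 0.023719, so r = 0.047437 = 4.7437%.

4.7437%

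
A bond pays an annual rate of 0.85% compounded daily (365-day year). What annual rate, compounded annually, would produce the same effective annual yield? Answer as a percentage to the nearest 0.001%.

EAR = (1 + 0.0085/365)^365 − 1 = 0.008536.
Compounded annually, the equivalent nominal rate is the EAR itself: 0.854%.

0.854%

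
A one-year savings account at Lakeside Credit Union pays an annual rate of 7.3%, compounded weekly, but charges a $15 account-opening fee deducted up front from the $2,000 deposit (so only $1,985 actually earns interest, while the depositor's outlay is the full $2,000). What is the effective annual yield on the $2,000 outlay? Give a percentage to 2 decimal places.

6.76%

Value after one year: 1,985 × (1 + 0.073/52)^52 = 1,985 × 1.075675 = $2,135.22.
Effective yield on the $2,000 outlay: 2,135.22 / 2,000 − 1 = 0.067608 = 6.76%.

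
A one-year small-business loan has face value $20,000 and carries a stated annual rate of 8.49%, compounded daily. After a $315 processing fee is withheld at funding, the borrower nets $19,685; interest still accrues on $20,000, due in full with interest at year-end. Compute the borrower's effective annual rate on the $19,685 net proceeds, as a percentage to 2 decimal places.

10.60%

Amount owed after one year: 20,000 × (1 + 0.0849/365)^365 = 20,000 × 1.088597 = $21,771.95.
Effective rate on net proceeds: 21,771.95 / 19,685 − 1 = 0.106017 = 10.60%.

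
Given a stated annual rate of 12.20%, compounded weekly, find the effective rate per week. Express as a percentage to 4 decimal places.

0.2346%

With a nominal annual rate compounded weekly, the periodic rate is the nominal rate divided by 52.
i = 0.1220 / 52 = 0.0023462 = 0.2346%.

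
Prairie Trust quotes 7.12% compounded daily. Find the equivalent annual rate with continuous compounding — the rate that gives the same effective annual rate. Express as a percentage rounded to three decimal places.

7.119%

EAR = (1 + 0.0712/365)^365 − 1 = 0.073789.
Equivalent continuous rate: r = ln(1 + 0.073789) = 0.071193 = 7.119%.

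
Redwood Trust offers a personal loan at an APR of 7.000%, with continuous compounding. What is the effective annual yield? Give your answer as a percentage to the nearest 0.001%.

With continuous compounding, EAR = e^0.07000 − 1.
e^0.07000 = 1.072508, so EAR = 0.072508 = 7.251%.

7.251%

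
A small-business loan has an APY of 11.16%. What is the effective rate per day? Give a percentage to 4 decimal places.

0.0290%

The per-day rate i satisfies (1 + i)^365 = 1 + 0.1116.
i = 1.1116^(1/365) − 1 = 0.0002899 = 0.0290%.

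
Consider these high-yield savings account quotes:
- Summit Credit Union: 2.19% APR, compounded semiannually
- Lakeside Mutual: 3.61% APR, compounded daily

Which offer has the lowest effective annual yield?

Summit Credit Union: (1 + 0.0219/2)^2 − 1 = 2.202%
Lakeside Mutual: (1 + 0.0361/365)^365 − 1 = 3.676%
The lowest effective annual rate is Summit Credit Union at 2.202%.

Summit Credit Union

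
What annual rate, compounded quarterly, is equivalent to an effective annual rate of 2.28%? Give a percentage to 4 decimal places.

(1 + r/4)^4 − 1 = 0.0228, so 1 + r/4 = 1.0228^(1/4).
r/4 = 0.005652, so r = 0.022608 = 2.2608%.

2.2608%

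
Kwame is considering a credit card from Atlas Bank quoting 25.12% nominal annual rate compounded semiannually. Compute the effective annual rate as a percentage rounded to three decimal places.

EAR = (1 + 0.2512/2)^2 − 1.
= 1.266975 − 1 = 26.698%.

26.698%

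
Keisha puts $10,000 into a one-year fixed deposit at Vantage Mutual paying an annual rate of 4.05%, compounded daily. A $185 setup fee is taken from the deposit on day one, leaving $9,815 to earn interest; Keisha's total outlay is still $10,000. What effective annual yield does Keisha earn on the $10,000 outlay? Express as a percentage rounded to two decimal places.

Value after one year: 9,815 × (1 + 0.0405/365)^365 = 9,815 × 1.041329 = $10,220.64.
Effective yield on the $10,000 outlay: 10,220.64 / 10,000 − 1 = 0.022064 = 2.21%.

2.21%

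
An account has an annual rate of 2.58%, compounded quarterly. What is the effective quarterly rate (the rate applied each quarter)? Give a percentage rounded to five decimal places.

With a nominal annual rate compounded quarterly, the periodic rate is the nominal rate divided by 4.
i = 0.0258 / 4 = 0.0064500 = 0.64500%.

0.64500%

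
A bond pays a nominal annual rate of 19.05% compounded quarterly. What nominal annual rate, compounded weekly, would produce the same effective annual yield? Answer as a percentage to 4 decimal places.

EAR = (1 + 0.1905/4)^4 − 1 = 0.204546.
Solve (1 + r/52)^52 = 1.204546: r/52 = 1.204546^(1/52) − 1 = 0.003585, so r = 0.186436 = 18.6436%.

18.6436%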